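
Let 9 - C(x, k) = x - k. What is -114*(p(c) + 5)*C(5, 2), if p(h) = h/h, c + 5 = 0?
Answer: -4104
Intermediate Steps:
c = -5 (c = -5 + 0 = -5)
C(x, k) = 9 + k - x (C(x, k) = 9 - (x - k) = 9 + (k - x) = 9 + k - x)
p(h) = 1
-114*(p(c) + 5)*C(5, 2) = -114*(1 + 5)*(9 + 2 - 1*5) = -684*(9 + 2 - 5) = -684*6 = -114*36 = -4104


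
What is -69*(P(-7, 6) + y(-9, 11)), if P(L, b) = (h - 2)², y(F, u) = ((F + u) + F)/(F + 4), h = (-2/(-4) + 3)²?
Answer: -587673/80 ≈ -7345.9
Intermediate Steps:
h = 49/4 (h = (-2*(-¼) + 3)² = (½ + 3)² = (7/2)² = 49/4 ≈ 12.250)
y(F, u) = (u + 2*F)/(4 + F)
P(L, b) = 1681/16 (P(L, b) = (49/4 - 2)² = (41/4)² = 1681/16)
-69*(P(-7, 6) + y(-9, 11)) = -69*(1681/16 + (11 + 2*(-9))/(4 - 9)) = -69*(1681/16 + (11 - 18)/(-5)) = -69*(1681/16 - ⅕*(-7)) = -69*(1681/16 + 7/5) = -69*8517/80 = -587673/80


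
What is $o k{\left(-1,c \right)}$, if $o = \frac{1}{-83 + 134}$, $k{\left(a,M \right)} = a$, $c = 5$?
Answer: $- \frac{1}{51} \approx -0.019608$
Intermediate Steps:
$o = \frac{1}{51} \approx 0.019608$
$o k{\left(-1,c \right)} = \frac{1}{51} \left(-1\right) = - \frac{1}{51}$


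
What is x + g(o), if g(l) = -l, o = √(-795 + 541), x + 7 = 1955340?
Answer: 1955333 - I*√254 ≈ 1.9553e+6 - 15.937*I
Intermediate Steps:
x = 1955333 (x = -7 + 1955340 = 1955333)
o = I*√254 (o = √(-254) = I*√254 ≈ 15.937*I)
x + g(o) = 1955333 - I*√254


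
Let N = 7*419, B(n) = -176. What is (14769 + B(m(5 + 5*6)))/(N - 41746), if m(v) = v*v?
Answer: -14593/38813 ≈ -0.37598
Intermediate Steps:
m(v) = v²
N = 2933
(14769 + B(m(5 + 5*6)))/(N - 41746) = (14769 - 176)/(2933 - 41746) = 14593/(-38813) = 14593*(-1/38813) = -14593/38813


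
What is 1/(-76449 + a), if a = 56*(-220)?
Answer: -1/88769 ≈ -1.1265e-5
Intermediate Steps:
a = -12320
1/(-76449 + a) = 1/(-76449 - 12320) = 1/(-88769) = -1/88769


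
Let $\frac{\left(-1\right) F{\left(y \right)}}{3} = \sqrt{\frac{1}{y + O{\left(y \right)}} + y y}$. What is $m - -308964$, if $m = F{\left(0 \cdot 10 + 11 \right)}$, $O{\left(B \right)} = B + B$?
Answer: $308964 - \frac{\sqrt{131802}}{11} \approx 3.0893 \cdot 10^{5}$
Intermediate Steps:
$O{\left(B \right)} = 2 B$
$F{\left(y \right)} = - 3 \sqrt{y^{2} + \frac{1}{3 y}}$ ($F{\left(y \right)} = - 3 \sqrt{\frac{1}{y + 2 y} + y y} = - 3 \sqrt{\frac{1}{3 y} + y^{2}} = - 3 \sqrt{y^{2} + \frac{1}{3 y}}$)
$m = - \frac{\sqrt{131802}}{11}$ ($m = - \sqrt{3} \sqrt{\frac{1 + 3 \left(0 \cdot 10 + 11\right)^{3}}{0 \cdot 10 + 11}} = - \sqrt{3} \sqrt{\frac{1 + 3 \left(0 + 11\right)^{3}}{0 + 11}} = - \sqrt{3} \sqrt{\frac{1 + 3 \cdot 11^{3}}{11}} = - \sqrt{3} \sqrt{\frac{1 + 3 \cdot 1331}{11}} = - \sqrt{3} \sqrt{\frac{1 + 3993}{11}} = - \sqrt{3} \sqrt{\frac{1}{11} \cdot 3994} = - \sqrt{3} \sqrt{\frac{3994}{11}} = - \sqrt{3} \frac{\sqrt{43934}}{11} = - \frac{\sqrt{131802}}{11} \approx -33.004$)
$m - -308964 = - \frac{\sqrt{131802}}{11} - -308964 = - \frac{\sqrt{131802}}{11} + 308964 = 308964 - \frac{\sqrt{131802}}{11}$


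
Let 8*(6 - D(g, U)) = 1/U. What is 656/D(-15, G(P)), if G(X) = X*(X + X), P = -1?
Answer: 10496/95 ≈ 110.48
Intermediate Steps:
G(X) = 2*X² (G(X) = X*(2*X) = 2*X²)
D(g, U) = 6 - 1/(8*U)
656/D(-15, G(P)) = 656/(6 - 1/(8*(2*(-1)²))) = 656/(6 - 1/(8*(2*1))) = 656/(6 - ⅛/2) = 656/(6 - ⅛*½) = 656/(6 - 1/16) = 656/(95/16) = 656*(16/95) = 10496/95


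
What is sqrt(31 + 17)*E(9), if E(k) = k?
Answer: 36*sqrt(3) ≈ 62.354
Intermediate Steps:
sqrt(31 + 17)*E(9) = sqrt(31 + 17)*9 = sqrt(48)*9 = (4*sqrt(3))*9 = 36*sqrt(3)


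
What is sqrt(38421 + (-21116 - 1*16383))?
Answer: sqrt(922) ≈ 30.364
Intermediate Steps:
sqrt(38421 + (-21116 - 1*16383)) = sqrt(38421 + (-21116 - 16383)) = sqrt(38421 - 37499) = sqrt(922)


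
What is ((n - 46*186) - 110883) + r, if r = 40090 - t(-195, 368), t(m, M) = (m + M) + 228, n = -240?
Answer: -79990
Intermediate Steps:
t(m, M) = 228 + M + m (t(m, M) = (M + m) + 228 = 228 + M + m)
r = 39689 (r = 40090 - (228 + 368 - 195) = 40090 - 1*401 = 40090 - 401 = 39689)
((n - 46*186) - 110883) + r = ((-240 - 46*186) - 110883) + 39689 = ((-240 - 8556) - 110883) + 39689 = (-8796 - 110883) + 39689 = -119679 + 39689 = -79990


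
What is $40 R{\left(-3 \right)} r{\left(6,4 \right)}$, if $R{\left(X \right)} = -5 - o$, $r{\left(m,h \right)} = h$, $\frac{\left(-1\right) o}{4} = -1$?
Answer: $-1440$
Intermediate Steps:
$o = 4$ ($o = \left(-4\right) \left(-1\right) = 4$)
$R{\left(X \right)} = -9$ ($R{\left(X \right)} = -5 - 4 = -9$)
$40 R{\left(-3 \right)} r{\left(6,4 \right)} = 40 \left(-9\right) 4 = \left(-360\right) 4 = -1440$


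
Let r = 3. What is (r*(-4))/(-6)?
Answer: 2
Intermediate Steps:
(r*(-4))/(-6) = (3*(-4))/(-6) = -12*(-⅙) = 2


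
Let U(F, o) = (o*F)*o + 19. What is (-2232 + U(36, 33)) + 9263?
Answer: 46254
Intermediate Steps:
U(F, o) = 19 + F*o² (U(F, o) = (F*o)*o + 19 = F*o² + 19 = 19 + F*o²)
(-2232 + U(36, 33)) + 9263 = (-2232 + (19 + 36*33²)) + 9263 = (-2232 + (19 + 36*1089)) + 9263 = (-2232 + (19 + 39204)) + 9263 = (-2232 + 39223) + 9263 = 36991 + 9263 = 46254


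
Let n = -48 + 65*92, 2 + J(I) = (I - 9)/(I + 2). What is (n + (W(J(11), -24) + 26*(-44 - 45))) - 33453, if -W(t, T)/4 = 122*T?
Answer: -18123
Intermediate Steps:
J(I) = -2 + (-9 + I)/(2 + I) (J(I) = -2 + (I - 9)/(I + 2) = -2 + (-9 + I)/(2 + I))
W(t, T) = -488*T
n = 5932 (n = -48 + 5980 = 5932)
(n + (W(J(11), -24) + 26*(-44 - 45))) - 33453 = (5932 + (-488*(-24) + 26*(-44 - 45))) - 33453 = (5932 + (11712 + 26*(-89))) - 33453 = (5932 + (11712 - 2314)) - 33453 = (5932 + 9398) - 33453 = 15330 - 33453 = -18123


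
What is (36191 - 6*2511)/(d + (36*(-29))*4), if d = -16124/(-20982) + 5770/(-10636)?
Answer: -1178587790250/232971185107 ≈ -5.0589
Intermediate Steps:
d = 12607181/55791138 (d = -16124*(-1/20982) + 5770*(-1/10636) = 8062/10491 - 2885/5318 = 12607181/55791138 ≈ 0.22597)
(36191 - 6*2511)/(d + (36*(-29))*4) = (36191 - 6*2511)/(12607181/55791138 + (36*(-29))*4) = (36191 - 15066)/(12607181/55791138 - 1044*4) = 21125/(12607181/55791138 - 4176) = 21125/(-232971185107/55791138) = 21125*(-55791138/232971185107) = -1178587790250/232971185107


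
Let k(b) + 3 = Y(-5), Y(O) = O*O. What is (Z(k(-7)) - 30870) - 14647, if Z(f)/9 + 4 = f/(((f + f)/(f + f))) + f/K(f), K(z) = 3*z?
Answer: -45352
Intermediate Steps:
Y(O) = O²
k(b) = 22 (k(b) = -3 + (-5)² = -3 + 25 = 22)
Z(f) = -33 + 9*f (Z(f) = -36 + 9*(f/(((f + f)/(f + f))) + f/((3*f))) = -36 + 9*(f/(((2*f)/((2*f)))) + f*(1/(3*f))) = -36 + 9*(f/(((2*f)*(1/(2*f)))) + ⅓) = -36 + 9*(f/1 + ⅓) = -36 + 9*(f*1 + ⅓) = -36 + 9*(f + ⅓) = -36 + 9*(⅓ + f) = -36 + (3 + 9*f) = -33 + 9*f)
(Z(k(-7)) - 30870) - 14647 = ((-33 + 9*22) - 30870) - 14647 = ((-33 + 198) - 30870) - 14647 = (165 - 30870) - 14647 = -30705 - 14647 = -45352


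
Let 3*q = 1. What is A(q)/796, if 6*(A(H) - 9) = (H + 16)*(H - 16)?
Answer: -1817/42984 ≈ -0.042272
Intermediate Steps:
q = 1/3 (q = (1/3)*1 = 1/3 ≈ 0.33333)
A(H) = 9 + (-16 + H)*(16 + H)/6 (A(H) = 9 + ((H + 16)*(H - 16))/6 = 9 + ((16 + H)*(-16 + H))/6 = 9 + ((-16 + H)*(16 + H))/6 = 9 + (-16 + H)*(16 + H)/6)
A(q)/796 = (-101/3 + (1/3)**2/6)/796 = (-101/3 + (1/6)*(1/9))*(1/796) = (-101/3 + 1/54)*(1/796) = -1817/54*1/796 = -1817/42984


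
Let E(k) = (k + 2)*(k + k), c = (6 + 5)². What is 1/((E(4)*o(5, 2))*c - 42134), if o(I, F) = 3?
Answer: -1/24710 ≈ -4.0469e-5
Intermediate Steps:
c = 121 (c = 11² = 121)
E(k) = 2*k*(2 + k) (E(k) = (2 + k)*(2*k) = 2*k*(2 + k))
1/((E(4)*o(5, 2))*c - 42134) = 1/(((2*4*(2 + 4))*3)*121 - 42134) = 1/(((2*4*6)*3)*121 - 42134) = 1/((48*3)*121 - 42134) = 1/(144*121 - 42134) = 1/(17424 - 42134) = 1/(-24710) = -1/24710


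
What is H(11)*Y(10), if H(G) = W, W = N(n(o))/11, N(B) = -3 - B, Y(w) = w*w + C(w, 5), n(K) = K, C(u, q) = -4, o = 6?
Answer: -864/11 ≈ -78.545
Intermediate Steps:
Y(w) = -4 + w² (Y(w) = w*w - 4 = w² - 4 = -4 + w²)
W = -9/11 (W = (-3 - 1*6)/11 = (-3 - 6)*(1/11) = -9*1/11 = -9/11 ≈ -0.81818)
H(G) = -9/11
H(11)*Y(10) = -9*(-4 + 10²)/11 = -9*(-4 + 100)/11 = -9/11*96 = -864/11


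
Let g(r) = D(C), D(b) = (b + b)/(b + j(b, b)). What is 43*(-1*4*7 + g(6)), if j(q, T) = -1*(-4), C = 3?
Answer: -8170/7 ≈ -1167.1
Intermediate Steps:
j(q, T) = 4
D(b) = 2*b/(4 + b) (D(b) = (b + b)/(b + 4) = (2*b)/(4 + b) = 2*b/(4 + b))
g(r) = 6/7 (g(r) = 2*3/(4 + 3) = 2*3/7 = 2*3*(⅐) = 6/7)
43*(-1*4*7 + g(6)) = 43*(-1*4*7 + 6/7) = 43*(-4*7 + 6/7) = 43*(-28 + 6/7) = 43*(-190/7) = -8170/7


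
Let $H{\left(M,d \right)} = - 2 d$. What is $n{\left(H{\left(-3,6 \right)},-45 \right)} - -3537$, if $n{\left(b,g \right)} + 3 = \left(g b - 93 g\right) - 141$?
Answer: $8118$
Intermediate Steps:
$n{\left(b,g \right)} = -144 - 93 g + b g$ ($n{\left(b,g \right)} = -3 - \left(141 + 93 g - g b\right) = -3 - \left(141 + 93 g - b g\right) = -144 - 93 g + b g$)
$n{\left(H{\left(-3,6 \right)},-45 \right)} - -3537 = \left(-144 - -4185 + \left(-2\right) 6 \left(-45\right)\right) - -3537 = \left(-144 + 4185 - -540\right) + 3537 = \left(-144 + 4185 + 540\right) + 3537 = 4581 + 3537 = 8118$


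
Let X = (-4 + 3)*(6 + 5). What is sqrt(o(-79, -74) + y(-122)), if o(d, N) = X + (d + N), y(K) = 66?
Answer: 7*I*sqrt(2) ≈ 9.8995*I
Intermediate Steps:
X = -11 (X = -1*11 = -11)
o(d, N) = -11 + N + d (o(d, N) = -11 + (d + N) = -11 + (N + d) = -11 + N + d)
sqrt(o(-79, -74) + y(-122)) = sqrt((-11 - 74 - 79) + 66) = sqrt(-164 + 66) = sqrt(-98) = 7*I*sqrt(2)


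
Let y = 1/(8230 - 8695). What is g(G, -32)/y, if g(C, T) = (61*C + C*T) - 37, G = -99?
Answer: 1352220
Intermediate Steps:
y = -1/465 (y = 1/(-465) = -1/465 ≈ -0.0021505)
g(C, T) = -37 + 61*C + C*T
g(G, -32)/y = (-37 + 61*(-99) - 99*(-32))/(-1/465) = (-37 - 6039 + 3168)*(-465) = -2908*(-465) = 1352220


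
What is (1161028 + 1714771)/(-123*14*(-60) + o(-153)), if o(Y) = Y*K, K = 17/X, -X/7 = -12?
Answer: 80522372/2892093 ≈ 27.842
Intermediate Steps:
X = 84 (X = -7*(-12) = 84)
K = 17/84 ≈ 0.20238
o(Y) = 17*Y/84 (o(Y) = Y*(17/84) = 17*Y/84)
(1161028 + 1714771)/(-123*14*(-60) + o(-153)) = (1161028 + 1714771)/(-123*14*(-60) + (17/84)*(-153)) = 2875799/(-1722*(-60) - 867/28) = 2875799/(103320 - 867/28) = 2875799/(2892093/28) = 2875799*(28/2892093) = 80522372/2892093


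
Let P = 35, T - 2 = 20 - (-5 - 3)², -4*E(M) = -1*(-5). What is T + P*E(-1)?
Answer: -343/4 ≈ -85.750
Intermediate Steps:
E(M) = -5/4 (E(M) = -(-1)*(-5)/4 = -¼*5 = -5/4)
T = -42 (T = 2 + (20 - (-5 - 3)²) = 2 + (20 - 1*(-8)²) = 2 + (20 - 1*64) = 2 + (20 - 64) = 2 - 44 = -42)
T + P*E(-1) = -42 + 35*(-5/4) = -42 - 175/4 = -343/4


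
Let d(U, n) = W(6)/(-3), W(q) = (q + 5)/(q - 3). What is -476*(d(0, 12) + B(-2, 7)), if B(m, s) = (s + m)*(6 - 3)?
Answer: -59024/9 ≈ -6558.2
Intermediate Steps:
W(q) = (5 + q)/(-3 + q)
d(U, n) = -11/9 (d(U, n) = ((5 + 6)/(-3 + 6))/(-3) = (11/3)*(-⅓) = -11/9)
B(m, s) = 3*m + 3*s (B(m, s) = (m + s)*3 = 3*m + 3*s)
-476*(d(0, 12) + B(-2, 7)) = -476*(-11/9 + (3*(-2) + 3*7)) = -476*(-11/9 + (-6 + 21)) = -476*(-11/9 + 15) = -476*124/9 = -59024/9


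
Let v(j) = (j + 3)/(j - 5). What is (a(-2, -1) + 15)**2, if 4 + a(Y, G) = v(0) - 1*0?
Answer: 2704/25 ≈ 108.16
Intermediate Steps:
v(j) = (3 + j)/(-5 + j)
a(Y, G) = -23/5 (a(Y, G) = -4 + ((3 + 0)/(-5 + 0) - 1*0) = -4 + (3/(-5) + 0) = -4 + (-1/5*3 + 0) = -4 + (-3/5 + 0) = -4 - 3/5 = -23/5)
(a(-2, -1) + 15)**2 = (-23/5 + 15)**2 = (52/5)**2 = 2704/25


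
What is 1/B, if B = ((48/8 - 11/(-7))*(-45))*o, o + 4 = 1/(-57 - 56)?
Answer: 791/1080405 ≈ 0.00073213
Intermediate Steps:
o = -453/113 (o = -4 + 1/(-57 - 56) = -4 + 1/(-113) = -4 - 1/113 = -453/113 ≈ -4.0089)
B = 1080405/791 (B = ((48/8 - 11/(-7))*(-45))*(-453/113) = ((48*(1/8) - 11*(-1/7))*(-45))*(-453/113) = ((6 + 11/7)*(-45))*(-453/113) = ((53/7)*(-45))*(-453/113) = -2385/7*(-453/113) = 1080405/791 ≈ 1365.9)
1/B = 1/(1080405/791) = 791/1080405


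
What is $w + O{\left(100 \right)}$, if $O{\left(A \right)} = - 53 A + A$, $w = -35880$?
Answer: $-41080$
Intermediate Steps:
$O{\left(A \right)} = - 52 A$
$w + O{\left(100 \right)} = -35880 - 5200 = -41080$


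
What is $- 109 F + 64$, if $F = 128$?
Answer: $-13888$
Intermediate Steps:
$- 109 F + 64 = \left(-109\right) 128 + 64 = -13952 + 64 = -13888$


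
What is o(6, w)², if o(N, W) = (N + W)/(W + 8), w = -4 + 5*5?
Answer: 729/841 ≈ 0.86683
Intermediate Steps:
w = 21 (w = -4 + 25 = 21)
o(N, W) = (N + W)/(8 + W)
o(6, w)² = ((6 + 21)/(8 + 21))² = (27/29)² = 729/841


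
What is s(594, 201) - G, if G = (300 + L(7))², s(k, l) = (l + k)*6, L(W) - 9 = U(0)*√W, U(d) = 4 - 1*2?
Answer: -90739 - 1236*√7 ≈ -94009.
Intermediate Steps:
U(d) = 2 (U(d) = 4 - 2 = 2)
L(W) = 9 + 2*√W
s(k, l) = 6*k + 6*l (s(k, l) = (k + l)*6 = 6*k + 6*l)
G = (309 + 2*√7)² (G = (300 + (9 + 2*√7))² = (309 + 2*√7)² ≈ 98779.)
s(594, 201) - G = (6*594 + 6*201) - (95509 + 1236*√7) = (3564 + 1206) + (-95509 - 1236*√7) = 4770 + (-95509 - 1236*√7) = -90739 - 1236*√7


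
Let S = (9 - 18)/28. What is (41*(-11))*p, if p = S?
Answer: 4059/28 ≈ 144.96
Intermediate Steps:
S = -9/28 (S = -9*1/28 = -9/28 ≈ -0.32143)
p = -9/28 ≈ -0.32143
(41*(-11))*p = (41*(-11))*(-9/28) = -451*(-9/28) = 4059/28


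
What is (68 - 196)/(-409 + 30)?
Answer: 128/379 ≈ 0.33773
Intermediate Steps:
(68 - 196)/(-409 + 30) = -128/(-379) = -128*(-1/379) = 128/379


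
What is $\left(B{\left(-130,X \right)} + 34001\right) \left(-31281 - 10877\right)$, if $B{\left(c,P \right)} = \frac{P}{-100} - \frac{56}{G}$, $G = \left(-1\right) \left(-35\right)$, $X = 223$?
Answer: $- \frac{71662634643}{50} \approx -1.4333 \cdot 10^{9}$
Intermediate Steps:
$G = 35$
$B{\left(c,P \right)} = - \frac{8}{5} - \frac{P}{100}$ ($B{\left(c,P \right)} = \frac{P}{-100} - \frac{56}{35} = P \left(- \frac{1}{100}\right) - \frac{8}{5} = - \frac{P}{100} - \frac{8}{5} = - \frac{8}{5} - \frac{P}{100}$)
$\left(B{\left(-130,X \right)} + 34001\right) \left(-31281 - 10877\right) = \left(\left(- \frac{8}{5} - \frac{223}{100}\right) + 34001\right) \left(-31281 - 10877\right) = \left(\left(- \frac{8}{5} - \frac{223}{100}\right) + 34001\right) \left(-42158\right) = \left(- \frac{383}{100} + 34001\right) \left(-42158\right) = \frac{3399717}{100} \left(-42158\right) = - \frac{71662634643}{50}$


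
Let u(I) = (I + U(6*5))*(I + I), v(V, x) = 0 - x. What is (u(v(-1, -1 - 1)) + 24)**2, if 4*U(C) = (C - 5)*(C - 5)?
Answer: 431649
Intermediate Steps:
U(C) = (-5 + C)**2/4 (U(C) = ((C - 5)*(C - 5))/4 = ((-5 + C)*(-5 + C))/4 = (-5 + C)**2/4)
v(V, x) = -x
u(I) = 2*I*(625/4 + I) (u(I) = (I + (-5 + 6*5)**2/4)*(I + I) = (I + (-5 + 30)**2/4)*(2*I) = (I + (1/4)*25**2)*(2*I) = (I + (1/4)*625)*(2*I) = (I + 625/4)*(2*I) = (625/4 + I)*(2*I) = 2*I*(625/4 + I))
(u(v(-1, -1 - 1)) + 24)**2 = ((-(-1 - 1))*(625 + 4*(-(-1 - 1)))/2 + 24)**2 = ((-1*(-2))*(625 + 4*(-1*(-2)))/2 + 24)**2 = ((1/2)*2*(625 + 4*2) + 24)**2 = ((1/2)*2*(625 + 8) + 24)**2 = ((1/2)*2*633 + 24)**2 = (633 + 24)**2 = 657**2 = 431649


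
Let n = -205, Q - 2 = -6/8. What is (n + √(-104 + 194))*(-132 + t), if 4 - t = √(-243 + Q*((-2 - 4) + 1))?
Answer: (205 - 3*√10)*(256 + I*√997)/2 ≈ 25026.0 + 3086.7*I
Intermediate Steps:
Q = 5/4 (Q = 2 - 6/8 = 2 - 6*⅛ = 2 - ¾ = 5/4 ≈ 1.2500)
t = 4 - I*√997/2 (t = 4 - √(-243 + 5*((-2 - 4) + 1)/4) = 4 - √(-243 + 5*(-6 + 1)/4) = 4 - √(-243 + (5/4)*(-5)) = 4 - √(-243 - 25/4) = 4 - √(-997/4) = 4 - I*√997/2 ≈ 4.0 - 15.788*I)
(n + √(-104 + 194))*(-132 + t) = (-205 + √(-104 + 194))*(-132 + (4 - I*√997/2)) = (-205 + √90)*(-128 - I*√997/2) = (-205 + 3*√10)*(-128 - I*√997/2)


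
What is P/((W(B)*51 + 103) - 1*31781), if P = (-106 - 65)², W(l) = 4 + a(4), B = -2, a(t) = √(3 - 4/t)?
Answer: -460165617/495303737 - 1491291*√2/990607474 ≈ -0.93119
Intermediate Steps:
W(l) = 4 + √2 (W(l) = 4 + √(3 - 4/4) = 4 + √(3 - 4*¼) = 4 + √(3 - 1) = 4 + √2)
P = 29241 (P = (-171)² = 29241)
P/((W(B)*51 + 103) - 1*31781) = 29241/(((4 + √2)*51 + 103) - 1*31781) = 29241/(((204 + 51*√2) + 103) - 31781) = 29241/((307 + 51*√2) - 31781) = 29241/(-31474 + 51*√2)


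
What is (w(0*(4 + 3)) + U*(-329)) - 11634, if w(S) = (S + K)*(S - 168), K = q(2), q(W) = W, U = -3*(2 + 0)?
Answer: -9996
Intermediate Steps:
U = -6 (U = -3*2 = -6)
K = 2
w(S) = (-168 + S)*(2 + S) (w(S) = (S + 2)*(S - 168) = (2 + S)*(-168 + S) = (-168 + S)*(2 + S))
(w(0*(4 + 3)) + U*(-329)) - 11634 = ((-336 + (0*(4 + 3))² - 0*(4 + 3)) - 6*(-329)) - 11634 = ((-336 + (0*7)² - 0*7) + 1974) - 11634 = ((-336 + 0² - 166*0) + 1974) - 11634 = ((-336 + 0 + 0) + 1974) - 11634 = (-336 + 1974) - 11634 = 1638 - 11634 = -9996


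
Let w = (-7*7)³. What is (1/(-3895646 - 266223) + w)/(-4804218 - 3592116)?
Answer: 27202206999/1941357899347 ≈ 0.014012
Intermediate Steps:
w = -117649 (w = (-49)³ = -117649)
(1/(-3895646 - 266223) + w)/(-4804218 - 3592116) = (1/(-3895646 - 266223) - 117649)/(-4804218 - 3592116) = (1/(-4161869) - 117649)/(-8396334) = (-1/4161869 - 117649)*(-1/8396334) = -489639725982/4161869*(-1/8396334) = 27202206999/1941357899347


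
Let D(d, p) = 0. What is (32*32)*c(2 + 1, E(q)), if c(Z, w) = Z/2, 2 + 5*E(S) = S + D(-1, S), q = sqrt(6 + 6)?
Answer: 1536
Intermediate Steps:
q = 2*sqrt(3) (q = sqrt(12) = 2*sqrt(3) ≈ 3.4641)
E(S) = -2/5 + S/5 (E(S) = -2/5 + (S + 0)/5 = -2/5 + S/5)
c(Z, w) = Z/2 (c(Z, w) = Z*(1/2) = Z/2)
(32*32)*c(2 + 1, E(q)) = (32*32)*((2 + 1)/2) = 1024*((1/2)*3) = 1024*(3/2) = 1536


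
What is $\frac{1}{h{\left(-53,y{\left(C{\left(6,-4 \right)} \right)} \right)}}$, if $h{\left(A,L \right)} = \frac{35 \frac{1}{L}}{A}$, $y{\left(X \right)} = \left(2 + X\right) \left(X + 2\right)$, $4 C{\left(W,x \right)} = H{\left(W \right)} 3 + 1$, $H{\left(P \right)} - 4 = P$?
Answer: $- \frac{80613}{560} \approx -143.95$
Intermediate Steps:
$H{\left(P \right)} = 4 + P$
$C{\left(W,x \right)} = \frac{13}{4} + \frac{3 W}{4}$ ($C{\left(W,x \right)} = \frac{\left(4 + W\right) 3 + 1}{4} = \frac{\left(12 + 3 W\right) + 1}{4} = \frac{13 + 3 W}{4} = \frac{13}{4} + \frac{3 W}{4}$)
$y{\left(X \right)} = \left(2 + X\right)^{2}$ ($y{\left(X \right)} = \left(2 + X\right) \left(2 + X\right) = \left(2 + X\right)^{2}$)
$h{\left(A,L \right)} = \frac{35}{A L}$
$\frac{1}{h{\left(-53,y{\left(C{\left(6,-4 \right)} \right)} \right)}} = \frac{1}{35 \frac{1}{-53} \frac{1}{\left(2 + \left(\frac{13}{4} + \frac{3}{4} \cdot 6\right)\right)^{2}}} = \frac{1}{35 \left(- \frac{1}{53}\right) \frac{1}{\left(2 + \left(\frac{13}{4} + \frac{9}{2}\right)\right)^{2}}} = \frac{1}{35 \left(- \frac{1}{53}\right) \frac{1}{\left(2 + \frac{31}{4}\right)^{2}}} = \frac{1}{35 \left(- \frac{1}{53}\right) \frac{1}{\left(\frac{39}{4}\right)^{2}}} = \frac{1}{35 \left(- \frac{1}{53}\right) \frac{1}{\frac{1521}{16}}} = \frac{1}{35 \left(- \frac{1}{53}\right) \frac{16}{1521}} = \frac{1}{- \frac{560}{80613}} = - \frac{80613}{560}$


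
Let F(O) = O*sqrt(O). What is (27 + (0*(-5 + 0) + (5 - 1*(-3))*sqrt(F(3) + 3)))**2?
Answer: (27 + 8*sqrt(3)*sqrt(1 + sqrt(3)))**2 ≈ 2490.3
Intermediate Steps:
F(O) = O**(3/2)
(27 + (0*(-5 + 0) + (5 - 1*(-3))*sqrt(F(3) + 3)))**2 = (27 + (0*(-5 + 0) + (5 - 1*(-3))*sqrt(3**(3/2) + 3)))**2 = (27 + (0*(-5) + (5 + 3)*sqrt(3*sqrt(3) + 3)))**2 = (27 + (0 + 8*sqrt(3 + 3*sqrt(3))))**2 = (27 + 8*sqrt(3 + 3*sqrt(3)))**2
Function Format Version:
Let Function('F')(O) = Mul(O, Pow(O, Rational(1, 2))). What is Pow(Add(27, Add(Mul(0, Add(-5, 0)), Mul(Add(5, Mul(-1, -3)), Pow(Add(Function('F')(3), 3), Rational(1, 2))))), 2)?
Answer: Pow(Add(27, Mul(8, Pow(3, Rational(1, 2)), Pow(Add(1, Pow(3, Rational(1, 2))), Rational(1, 2)))), 2) ≈ 2490.3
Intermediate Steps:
Function('F')(O) = Pow(O, Rational(3, 2))
Pow(Add(27, Add(Mul(0, Add(-5, 0)), Mul(Add(5, Mul(-1, -3)), Pow(Add(Function('F')(3), 3), Rational(1, 2))))), 2) = Pow(Add(27, Add(Mul(0, Add(-5, 0)), Mul(Add(5, Mul(-1, -3)), Pow(Add(Pow(3, Rational(3, 2)), 3), Rational(1, 2))))), 2) = Pow(Add(27, Add(Mul(0, -5), Mul(Add(5, 3), Pow(Add(Mul(3, Pow(3, Rational(1, 2))), 3), Rational(1, 2))))), 2) = Pow(Add(27, Add(0, Mul(8, Pow(Add(3, Mul(3, Pow(3, Rational(1, 2)))), Rational(1, 2))))), 2) = Pow(Add(27, Mul(8, Pow(Add(3, Mul(3, Pow(3, Rational(1, 2)))), Rational(1, 2)))), 2)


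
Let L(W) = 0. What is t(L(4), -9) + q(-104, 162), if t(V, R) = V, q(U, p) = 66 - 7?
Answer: 59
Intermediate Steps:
q(U, p) = 59
t(L(4), -9) + q(-104, 162) = 0 + 59 = 59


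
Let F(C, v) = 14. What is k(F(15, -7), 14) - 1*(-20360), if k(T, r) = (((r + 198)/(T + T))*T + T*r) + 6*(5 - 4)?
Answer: 20668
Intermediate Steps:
k(T, r) = 105 + r/2 + T*r (k(T, r) = (((198 + r)/((2*T)))*T + T*r) + 6*1 = (((198 + r)*(1/(2*T)))*T + T*r) + 6 = (((198 + r)/(2*T))*T + T*r) + 6 = ((99 + r/2) + T*r) + 6 = (99 + r/2 + T*r) + 6 = 105 + r/2 + T*r)
k(F(15, -7), 14) - 1*(-20360) = (105 + (1/2)*14 + 14*14) - 1*(-20360) = (105 + 7 + 196) + 20360 = 308 + 20360 = 20668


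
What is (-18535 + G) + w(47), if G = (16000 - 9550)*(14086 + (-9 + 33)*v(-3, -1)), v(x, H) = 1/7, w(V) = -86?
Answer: 636007353/7 ≈ 9.0858e+7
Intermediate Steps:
v(x, H) = 1/7
G = 636137700/7 (G = (16000 - 9550)*(14086 + (-9 + 33)*(1/7)) = 6450*(14086 + 24*(1/7)) = 6450*(14086 + 24/7) = 6450*(98626/7) = 636137700/7 ≈ 9.0877e+7)
(-18535 + G) + w(47) = (-18535 + 636137700/7) - 86 = 636007955/7 - 86 = 636007353/7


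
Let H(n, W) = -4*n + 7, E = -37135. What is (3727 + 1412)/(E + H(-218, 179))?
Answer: -5139/36256 ≈ -0.14174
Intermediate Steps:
H(n, W) = 7 - 4*n
(3727 + 1412)/(E + H(-218, 179)) = (3727 + 1412)/(-37135 + (7 - 4*(-218))) = 5139/(-37135 + (7 + 872)) = 5139/(-37135 + 879) = 5139/(-36256) = 5139*(-1/36256) = -5139/36256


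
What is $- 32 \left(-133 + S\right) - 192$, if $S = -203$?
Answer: $10560$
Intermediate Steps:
$- 32 \left(-133 + S\right) - 192 = - 32 \left(-133 - 203\right) - 192 = \left(-32\right) \left(-336\right) - 192 = 10752 - 192 = 10560$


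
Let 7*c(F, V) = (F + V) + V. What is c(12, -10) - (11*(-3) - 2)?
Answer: 237/7 ≈ 33.857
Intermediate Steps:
c(F, V) = F/7 + 2*V/7 (c(F, V) = ((F + V) + V)/7 = (F + 2*V)/7 = F/7 + 2*V/7)
c(12, -10) - (11*(-3) - 2) = ((⅐)*12 + (2/7)*(-10)) - (11*(-3) - 2) = (12/7 - 20/7) - (-33 - 2) = -8/7 - 1*(-35) = -8/7 + 35 = 237/7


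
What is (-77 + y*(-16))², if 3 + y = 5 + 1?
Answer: 15625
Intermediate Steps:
y = 3 (y = -3 + (5 + 1) = -3 + 6 = 3)
(-77 + y*(-16))² = (-77 + 3*(-16))² = (-77 - 48)² = (-125)² = 15625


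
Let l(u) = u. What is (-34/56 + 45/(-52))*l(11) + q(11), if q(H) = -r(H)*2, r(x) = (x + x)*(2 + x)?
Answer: -53526/91 ≈ -588.20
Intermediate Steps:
r(x) = 2*x*(2 + x) (r(x) = (2*x)*(2 + x) = 2*x*(2 + x))
q(H) = -4*H*(2 + H) (q(H) = -2*H*(2 + H)*2 = -4*H*(2 + H))
(-34/56 + 45/(-52))*l(11) + q(11) = (-34/56 + 45/(-52))*11 - 4*11*(2 + 11) = (-34*1/56 + 45*(-1/52))*11 - 4*11*13 = (-17/28 - 45/52)*11 - 572 = -134/91*11 - 572 = -1474/91 - 572 = -53526/91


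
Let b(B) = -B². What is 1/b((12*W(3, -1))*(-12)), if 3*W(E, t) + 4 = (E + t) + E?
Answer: -1/2304 ≈ -0.00043403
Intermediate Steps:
W(E, t) = -4/3 + t/3 + 2*E/3 (W(E, t) = -4/3 + ((E + t) + E)/3 = -4/3 + (t + 2*E)/3 = -4/3 + (t/3 + 2*E/3) = -4/3 + t/3 + 2*E/3)
1/b((12*W(3, -1))*(-12)) = 1/(-((12*(-4/3 + (⅓)*(-1) + (⅔)*3))*(-12))²) = 1/(-((12*(-4/3 - ⅓ + 2))*(-12))²) = 1/(-((12*(⅓))*(-12))²) = 1/(-(4*(-12))²) = 1/(-1*(-48)²) = 1/(-1*2304) = 1/(-2304) = -1/2304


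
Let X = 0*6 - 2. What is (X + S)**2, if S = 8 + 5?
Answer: 121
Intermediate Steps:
S = 13
X = -2 (X = 0 - 2 = -2)
(X + S)**2 = (-2 + 13)**2 = 11**2 = 121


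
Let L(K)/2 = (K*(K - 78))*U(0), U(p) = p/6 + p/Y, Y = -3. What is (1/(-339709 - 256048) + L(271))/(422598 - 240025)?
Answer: -1/108769142761 ≈ -9.1938e-12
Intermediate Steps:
U(p) = -p/6 (U(p) = p/6 + p/(-3) = p*(1/6) + p*(-1/3) = p/6 - p/3 = -p/6)
L(K) = 0 (L(K) = 2*((K*(K - 78))*(-1/6*0)) = 2*((K*(-78 + K))*0) = 2*0 = 0)
(1/(-339709 - 256048) + L(271))/(422598 - 240025) = (1/(-339709 - 256048) + 0)/(422598 - 240025) = (1/(-595757) + 0)/182573 = (-1/595757 + 0)*(1/182573) = -1/595757*1/182573 = -1/108769142761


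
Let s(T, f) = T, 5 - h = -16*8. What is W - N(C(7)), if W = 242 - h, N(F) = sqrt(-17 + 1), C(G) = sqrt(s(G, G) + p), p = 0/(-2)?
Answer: 109 - 4*I ≈ 109.0 - 4.0*I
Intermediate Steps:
h = 133 (h = 5 - (-16)*8 = 5 - 1*(-128) = 5 + 128 = 133)
p = 0 (p = 0*(-1/2) = 0)
C(G) = sqrt(G) (C(G) = sqrt(G + 0) = sqrt(G))
N(F) = 4*I (N(F) = sqrt(-16) = 4*I)
W = 109 (W = 242 - 1*133 = 242 - 133 = 109)
W - N(C(7)) = 109 - 4*I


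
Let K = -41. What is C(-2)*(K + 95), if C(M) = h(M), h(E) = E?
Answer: -108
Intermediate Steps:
C(M) = M
C(-2)*(K + 95) = -2*(-41 + 95) = -2*54 = -108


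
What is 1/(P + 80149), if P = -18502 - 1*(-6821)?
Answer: 1/68468 ≈ 1.4605e-5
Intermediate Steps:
P = -11681 (P = -18502 + 6821 = -11681)
1/(P + 80149) = 1/(-11681 + 80149) = 1/68468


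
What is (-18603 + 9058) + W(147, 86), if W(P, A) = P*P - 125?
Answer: 11939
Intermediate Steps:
W(P, A) = -125 + P² (W(P, A) = P² - 125 = -125 + P²)
(-18603 + 9058) + W(147, 86) = (-18603 + 9058) + (-125 + 147²) = -9545 + (-125 + 21609) = -9545 + 21484 = 11939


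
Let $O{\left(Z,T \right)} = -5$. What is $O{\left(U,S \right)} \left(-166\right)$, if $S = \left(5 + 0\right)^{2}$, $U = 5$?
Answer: $830$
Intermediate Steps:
$S = 25$ ($S = 5^{2} = 25$)
$O{\left(U,S \right)} \left(-166\right) = \left(-5\right) \left(-166\right) = 830$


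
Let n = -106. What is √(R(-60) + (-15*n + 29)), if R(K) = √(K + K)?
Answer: √(1619 + 2*I*√30) ≈ 40.237 + 0.1361*I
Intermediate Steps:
R(K) = √2*√K (R(K) = √(2*K) = √2*√K)
√(R(-60) + (-15*n + 29)) = √(√2*√(-60) + (-15*(-106) + 29)) = √(√2*(2*I*√15) + (1590 + 29)) = √(2*I*√30 + 1619) = √(1619 + 2*I*√30)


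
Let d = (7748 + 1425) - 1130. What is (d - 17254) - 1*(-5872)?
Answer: -3339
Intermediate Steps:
d = 8043 (d = 9173 - 1130 = 8043)
(d - 17254) - 1*(-5872) = (8043 - 17254) - 1*(-5872) = -9211 + 5872 = -3339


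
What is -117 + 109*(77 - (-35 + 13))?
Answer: 10674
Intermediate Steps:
-117 + 109*(77 - (-35 + 13)) = -117 + 109*(77 - 1*(-22)) = -117 + 109*(77 + 22) = -117 + 109*99 = -117 + 10791 = 10674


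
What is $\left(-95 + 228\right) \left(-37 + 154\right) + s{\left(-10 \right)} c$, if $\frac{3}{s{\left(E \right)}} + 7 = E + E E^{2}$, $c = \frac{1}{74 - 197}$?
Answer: $\frac{648847018}{41697} \approx 15561.0$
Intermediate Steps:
$c = - \frac{1}{123}$ ($c = \frac{1}{-123} = - \frac{1}{123} \approx -0.0081301$)
$s{\left(E \right)} = \frac{3}{-7 + E + E^{3}}$ ($s{\left(E \right)} = \frac{3}{-7 + \left(E + E E^{2}\right)} = \frac{3}{-7 + \left(E + E^{3}\right)} = \frac{3}{-7 + E + E^{3}}$)
$\left(-95 + 228\right) \left(-37 + 154\right) + s{\left(-10 \right)} c = \left(-95 + 228\right) \left(-37 + 154\right) + \frac{3}{-7 - 10 + \left(-10\right)^{3}} \left(- \frac{1}{123}\right) = 133 \cdot 117 + \frac{3}{-7 - 10 - 1000} \left(- \frac{1}{123}\right) = 15561 + \frac{3}{-1017} \left(- \frac{1}{123}\right) = 15561 + 3 \left(- \frac{1}{1017}\right) \left(- \frac{1}{123}\right) = 15561 - - \frac{1}{41697} = 15561 + \frac{1}{41697} = \frac{648847018}{41697}$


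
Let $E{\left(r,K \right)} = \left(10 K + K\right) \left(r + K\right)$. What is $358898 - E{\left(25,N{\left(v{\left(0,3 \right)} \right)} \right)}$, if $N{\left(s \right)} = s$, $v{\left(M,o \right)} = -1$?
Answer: $359162$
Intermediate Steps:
$E{\left(r,K \right)} = 11 K \left(K + r\right)$
$358898 - E{\left(25,N{\left(v{\left(0,3 \right)} \right)} \right)} = 358898 - 11 \left(-1\right) \left(-1 + 25\right) = 358898 - 11 \left(-1\right) 24 = 358898 - -264 = 358898 + 264 = 359162$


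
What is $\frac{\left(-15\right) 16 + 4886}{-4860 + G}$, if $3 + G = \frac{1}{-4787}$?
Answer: $- \frac{11120201}{11639591} \approx -0.95538$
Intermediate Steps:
$G = - \frac{14362}{4787}$ ($G = -3 + \frac{1}{-4787} = -3 - \frac{1}{4787} = - \frac{14362}{4787} \approx -3.0002$)
$\frac{\left(-15\right) 16 + 4886}{-4860 + G} = \frac{\left(-15\right) 16 + 4886}{-4860 - \frac{14362}{4787}} = \frac{-240 + 4886}{- \frac{23279182}{4787}} = 4646 \left(- \frac{4787}{23279182}\right) = - \frac{11120201}{11639591}$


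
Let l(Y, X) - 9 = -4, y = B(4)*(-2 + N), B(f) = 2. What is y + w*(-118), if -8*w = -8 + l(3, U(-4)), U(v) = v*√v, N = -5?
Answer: -233/4 ≈ -58.250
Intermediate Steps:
U(v) = v^(3/2)
y = -14 (y = 2*(-2 - 5) = 2*(-7) = -14)
l(Y, X) = 5 (l(Y, X) = 9 - 4 = 5)
w = 3/8 (w = -(-8 + 5)/8 = -⅛*(-3) = 3/8 ≈ 0.37500)
y + w*(-118) = -14 + (3/8)*(-118) = -14 - 177/4 = -233/4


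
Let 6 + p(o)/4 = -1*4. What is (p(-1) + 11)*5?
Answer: -145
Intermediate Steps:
p(o) = -40 (p(o) = -24 + 4*(-1*4) = -24 + 4*(-4) = -24 - 16 = -40)
(p(-1) + 11)*5 = (-40 + 11)*5 = -29*5 = -145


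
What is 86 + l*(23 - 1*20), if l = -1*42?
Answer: -40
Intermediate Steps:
l = -42
86 + l*(23 - 1*20) = 86 - 42*(23 - 1*20) = 86 - 42*(23 - 20) = 86 - 42*3 = 86 - 126 = -40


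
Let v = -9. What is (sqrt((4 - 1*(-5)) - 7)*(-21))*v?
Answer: 189*sqrt(2) ≈ 267.29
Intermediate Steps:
(sqrt((4 - 1*(-5)) - 7)*(-21))*v = (sqrt((4 - 1*(-5)) - 7)*(-21))*(-9) = (sqrt((4 + 5) - 7)*(-21))*(-9) = (sqrt(9 - 7)*(-21))*(-9) = (sqrt(2)*(-21))*(-9) = -21*sqrt(2)*(-9) = 189*sqrt(2)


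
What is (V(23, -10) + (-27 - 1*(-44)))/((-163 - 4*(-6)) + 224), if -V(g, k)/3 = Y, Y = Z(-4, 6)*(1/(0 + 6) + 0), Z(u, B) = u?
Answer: 19/85 ≈ 0.22353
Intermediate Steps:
Y = -⅔ (Y = -4*(1/(0 + 6) + 0) = -4*(1/6 + 0) = -4*(⅙ + 0) = -4*⅙ = -⅔ ≈ -0.66667)
V(g, k) = 2 (V(g, k) = -3*(-⅔) = 2)
(V(23, -10) + (-27 - 1*(-44)))/((-163 - 4*(-6)) + 224) = (2 + (-27 - 1*(-44)))/((-163 - 4*(-6)) + 224) = (2 + (-27 + 44))/((-163 - 1*(-24)) + 224) = (2 + 17)/((-163 + 24) + 224) = 19/(-139 + 224) = 19/85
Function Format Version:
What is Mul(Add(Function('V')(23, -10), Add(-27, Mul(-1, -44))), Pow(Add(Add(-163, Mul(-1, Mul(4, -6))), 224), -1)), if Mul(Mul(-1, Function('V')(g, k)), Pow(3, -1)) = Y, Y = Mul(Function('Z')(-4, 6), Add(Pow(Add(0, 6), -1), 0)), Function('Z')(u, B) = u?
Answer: Rational(19, 85) ≈ 0.22353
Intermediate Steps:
Y = Rational(-2, 3) (Y = Mul(-4, Add(Pow(Add(0, 6), -1), 0)) = Mul(-4, Add(Pow(6, -1), 0)) = Mul(-4, Add(Rational(1, 6), 0)) = Mul(-4, Rational(1, 6)) = Rational(-2, 3) ≈ -0.66667)
Function('V')(g, k) = 2 (Function('V')(g, k) = Mul(-3, Rational(-2, 3)) = 2)
Mul(Add(Function('V')(23, -10), Add(-27, Mul(-1, -44))), Pow(Add(Add(-163, Mul(-1, Mul(4, -6))), 224), -1)) = Mul(Add(2, Add(-27, Mul(-1, -44))), Pow(Add(Add(-163, Mul(-1, Mul(4, -6))), 224), -1)) = Mul(Add(2, Add(-27, 44)), Pow(Add(Add(-163, Mul(-1, -24)), 224), -1)) = Mul(Add(2, 17), Pow(Add(Add(-163, 24), 224), -1)) = Mul(19, Pow(Add(-139, 224), -1)) = Mul(19, Pow(85, -1)) = Mul(19, Rational(1, 85)) = Rational(19, 85)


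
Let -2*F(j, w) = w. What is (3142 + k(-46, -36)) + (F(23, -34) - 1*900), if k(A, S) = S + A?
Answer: 2177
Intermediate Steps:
F(j, w) = -w/2
k(A, S) = A + S
(3142 + k(-46, -36)) + (F(23, -34) - 1*900) = (3142 + (-46 - 36)) + (-1/2*(-34) - 1*900) = (3142 - 82) + (17 - 900) = 3060 - 883 = 2177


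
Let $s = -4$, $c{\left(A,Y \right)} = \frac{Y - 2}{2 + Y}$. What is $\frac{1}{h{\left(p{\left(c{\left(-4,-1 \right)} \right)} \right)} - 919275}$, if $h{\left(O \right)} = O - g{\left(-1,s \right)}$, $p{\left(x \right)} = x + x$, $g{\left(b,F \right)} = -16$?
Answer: $- \frac{1}{919265} \approx -1.0878 \cdot 10^{-6}$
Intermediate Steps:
$c{\left(A,Y \right)} = \frac{-2 + Y}{2 + Y}$
$p{\left(x \right)} = 2 x$
$h{\left(O \right)} = 16 + O$ ($h{\left(O \right)} = O - -16 = O + 16 = 16 + O$)
$\frac{1}{h{\left(p{\left(c{\left(-4,-1 \right)} \right)} \right)} - 919275} = \frac{1}{\left(16 + 2 \frac{-2 - 1}{2 - 1}\right) - 919275} = \frac{1}{\left(16 + 2 \cdot 1^{-1} \left(-3\right)\right) - 919275} = \frac{1}{\left(16 + 2 \cdot 1 \left(-3\right)\right) - 919275} = \frac{1}{\left(16 + 2 \left(-3\right)\right) - 919275} = \frac{1}{\left(16 - 6\right) - 919275} = \frac{1}{10 - 919275} = \frac{1}{-919265} = - \frac{1}{919265}$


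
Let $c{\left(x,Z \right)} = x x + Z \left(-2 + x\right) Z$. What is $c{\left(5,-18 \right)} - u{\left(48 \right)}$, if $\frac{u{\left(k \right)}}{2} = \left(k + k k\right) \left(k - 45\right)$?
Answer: $-13115$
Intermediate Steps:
$u{\left(k \right)} = 2 \left(-45 + k\right) \left(k + k^{2}\right)$ ($u{\left(k \right)} = 2 \left(k + k k\right) \left(k - 45\right) = 2 \left(k + k^{2}\right) \left(-45 + k\right) = 2 \left(-45 + k\right) \left(k + k^{2}\right)$)
$c{\left(x,Z \right)} = x^{2} + Z^{2} \left(-2 + x\right)$
$c{\left(5,-18 \right)} - u{\left(48 \right)} = \left(5^{2} - 2 \left(-18\right)^{2} + 5 \left(-18\right)^{2}\right) - 2 \cdot 48 \left(-45 + 48^{2} - 2112\right) = \left(25 - 648 + 5 \cdot 324\right) - 2 \cdot 48 \left(-45 + 2304 - 2112\right) = \left(25 - 648 + 1620\right) - 2 \cdot 48 \cdot 147 = 997 - 14112 = -13115$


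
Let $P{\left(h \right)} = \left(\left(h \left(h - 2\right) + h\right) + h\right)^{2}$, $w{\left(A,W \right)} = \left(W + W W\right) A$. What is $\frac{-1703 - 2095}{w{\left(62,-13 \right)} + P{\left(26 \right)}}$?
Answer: $- \frac{1899}{233324} \approx -0.0081389$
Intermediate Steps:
$w{\left(A,W \right)} = A \left(W + W^{2}\right)$ ($w{\left(A,W \right)} = \left(W + W^{2}\right) A = A \left(W + W^{2}\right)$)
$P{\left(h \right)} = \left(2 h + h \left(-2 + h\right)\right)^{2}$ ($P{\left(h \right)} = \left(\left(h \left(-2 + h\right) + h\right) + h\right)^{2} = \left(\left(h + h \left(-2 + h\right)\right) + h\right)^{2} = \left(2 h + h \left(-2 + h\right)\right)^{2}$)
$\frac{-1703 - 2095}{w{\left(62,-13 \right)} + P{\left(26 \right)}} = \frac{-1703 - 2095}{62 \left(-13\right) \left(1 - 13\right) + 26^{4}} = - \frac{3798}{62 \left(-13\right) \left(-12\right) + 456976} = - \frac{3798}{9672 + 456976} = - \frac{3798}{466648} = \left(-3798\right) \frac{1}{466648} = - \frac{1899}{233324}$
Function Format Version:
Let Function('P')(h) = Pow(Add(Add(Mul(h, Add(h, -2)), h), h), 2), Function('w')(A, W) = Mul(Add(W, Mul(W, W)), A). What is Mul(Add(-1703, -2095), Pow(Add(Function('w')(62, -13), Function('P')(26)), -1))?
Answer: Rational(-1899, 233324) ≈ -0.0081389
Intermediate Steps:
Function('w')(A, W) = Mul(A, Add(W, Pow(W, 2))) (Function('w')(A, W) = Mul(Add(W, Pow(W, 2)), A) = Mul(A, Add(W, Pow(W, 2))))
Function('P')(h) = Pow(Add(Mul(2, h), Mul(h, Add(-2, h))), 2) (Function('P')(h) = Pow(Add(Add(Mul(h, Add(-2, h)), h), h), 2) = Pow(Add(Add(h, Mul(h, Add(-2, h))), h), 2) = Pow(Add(Mul(2, h), Mul(h, Add(-2, h))), 2))
Mul(Add(-1703, -2095), Pow(Add(Function('w')(62, -13), Function('P')(26)), -1)) = Mul(Add(-1703, -2095), Pow(Add(Mul(62, -13, Add(1, -13)), Pow(26, 4)), -1)) = Mul(-3798, Pow(Add(Mul(62, -13, -12), 456976), -1)) = Mul(-3798, Pow(Add(9672, 456976), -1)) = Mul(-3798, Pow(466648, -1)) = Mul(-3798, Rational(1, 466648)) = Rational(-1899, 233324)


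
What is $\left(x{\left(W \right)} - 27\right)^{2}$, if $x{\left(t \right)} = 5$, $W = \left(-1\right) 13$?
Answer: $484$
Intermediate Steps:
$W = -13$
$\left(x{\left(W \right)} - 27\right)^{2} = \left(5 - 27\right)^{2} = \left(-22\right)^{2} = 484$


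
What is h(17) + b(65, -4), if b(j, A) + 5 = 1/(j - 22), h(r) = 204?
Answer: 8558/43 ≈ 199.02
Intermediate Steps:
b(j, A) = -5 + 1/(-22 + j) (b(j, A) = -5 + 1/(j - 22) = -5 + 1/(-22 + j))
h(17) + b(65, -4) = 204 + (111 - 5*65)/(-22 + 65) = 204 + (111 - 325)/43 = 204 + (1/43)*(-214) = 204 - 214/43 = 8558/43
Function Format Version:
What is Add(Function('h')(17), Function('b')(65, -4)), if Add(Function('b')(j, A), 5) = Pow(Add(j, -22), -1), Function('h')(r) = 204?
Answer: Rational(8558, 43) ≈ 199.02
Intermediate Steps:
Function('b')(j, A) = Add(-5, Pow(Add(-22, j), -1)) (Function('b')(j, A) = Add(-5, Pow(Add(j, -22), -1)) = Add(-5, Pow(Add(-22, j), -1)))
Add(Function('h')(17), Function('b')(65, -4)) = Add(204, Mul(Pow(Add(-22, 65), -1), Add(111, Mul(-5, 65)))) = Add(204, Mul(Pow(43, -1), Add(111, -325))) = Add(204, Mul(Rational(1, 43), -214)) = Add(204, Rational(-214, 43)) = Rational(8558, 43)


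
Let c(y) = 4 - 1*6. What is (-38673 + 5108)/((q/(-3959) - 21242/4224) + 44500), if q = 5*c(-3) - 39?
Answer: -280650659520/372040710949 ≈ -0.75435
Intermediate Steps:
c(y) = -2 (c(y) = 4 - 6 = -2)
q = -49 (q = 5*(-2) - 39 = -10 - 39 = -49)
(-38673 + 5108)/((q/(-3959) - 21242/4224) + 44500) = (-38673 + 5108)/((-49/(-3959) - 21242/4224) + 44500) = -33565/((-49*(-1/3959) - 21242*1/4224) + 44500) = -33565/((49/3959 - 10621/2112) + 44500) = -33565/(-41945051/8361408 + 44500) = -33565/372040710949/8361408 = -33565*8361408/372040710949 = -280650659520/372040710949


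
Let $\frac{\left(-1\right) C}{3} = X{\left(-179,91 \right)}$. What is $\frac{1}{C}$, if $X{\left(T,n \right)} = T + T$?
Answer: $\frac{1}{1074} \approx 0.0009311$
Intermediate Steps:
$X{\left(T,n \right)} = 2 T$
$C = 1074$ ($C = - 3 \cdot 2 \left(-179\right) = \left(-3\right) \left(-358\right) = 1074$)
$\frac{1}{C} = \frac{1}{1074}$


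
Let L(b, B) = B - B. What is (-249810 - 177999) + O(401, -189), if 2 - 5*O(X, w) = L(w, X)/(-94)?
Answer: -2139043/5 ≈ -4.2781e+5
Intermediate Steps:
L(b, B) = 0
O(X, w) = 2/5 (O(X, w) = 2/5 - 0/(-94) = 2/5 - 0*(-1)/94 = 2/5 - 1/5*0 = 2/5 + 0 = 2/5)
(-249810 - 177999) + O(401, -189) = (-249810 - 177999) + 2/5 = -427809 + 2/5 = -2139043/5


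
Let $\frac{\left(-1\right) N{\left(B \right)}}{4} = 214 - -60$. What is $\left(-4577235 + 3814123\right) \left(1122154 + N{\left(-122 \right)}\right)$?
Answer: $-855492812496$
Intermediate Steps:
$N{\left(B \right)} = -1096$ ($N{\left(B \right)} = - 4 \left(214 - -60\right) = - 4 \left(214 + 60\right) = \left(-4\right) 274 = -1096$)
$\left(-4577235 + 3814123\right) \left(1122154 + N{\left(-122 \right)}\right) = \left(-4577235 + 3814123\right) \left(1122154 - 1096\right) = \left(-763112\right) 1121058 = -855492812496$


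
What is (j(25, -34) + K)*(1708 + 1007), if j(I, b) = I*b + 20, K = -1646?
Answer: -6722340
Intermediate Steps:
j(I, b) = 20 + I*b
(j(25, -34) + K)*(1708 + 1007) = ((20 + 25*(-34)) - 1646)*(1708 + 1007) = ((20 - 850) - 1646)*2715 = (-830 - 1646)*2715 = -2476*2715 = -6722340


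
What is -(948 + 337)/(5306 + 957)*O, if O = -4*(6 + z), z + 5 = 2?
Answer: 15420/6263 ≈ 2.4621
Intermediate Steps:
z = -3 (z = -5 + 2 = -3)
O = -12 (O = -4*(6 - 3) = -4*3 = -12)
-(948 + 337)/(5306 + 957)*O = -(948 + 337)/(5306 + 957)*(-12) = -1285/6263*(-12) = -1285*(1/6263)*(-12) = -1285*(-12)/6263 = -1*(-15420/6263) = 15420/6263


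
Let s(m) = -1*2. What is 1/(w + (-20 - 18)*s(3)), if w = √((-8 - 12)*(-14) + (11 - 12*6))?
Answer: 76/5557 - √219/5557 ≈ 0.011013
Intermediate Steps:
s(m) = -2
w = √219 (w = √(-20*(-14) + (11 - 72)) = √(280 - 61) = √219 ≈ 14.799)
1/(w + (-20 - 18)*s(3)) = 1/(√219 + (-20 - 18)*(-2)) = 1/(√219 - 38*(-2)) = 1/(√219 + 76) = 1/(76 + √219)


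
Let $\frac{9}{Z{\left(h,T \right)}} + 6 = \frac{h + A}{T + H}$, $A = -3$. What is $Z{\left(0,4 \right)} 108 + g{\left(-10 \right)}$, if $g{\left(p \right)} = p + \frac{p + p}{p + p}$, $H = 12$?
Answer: $- \frac{1827}{11} \approx -166.09$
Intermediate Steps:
$Z{\left(h,T \right)} = \frac{9}{-6 + \frac{-3 + h}{12 + T}}$ ($Z{\left(h,T \right)} = \frac{9}{-6 + \frac{h - 3}{T + 12}} = \frac{9}{-6 + \frac{-3 + h}{12 + T}}$)
$g{\left(p \right)} = 1 + p$ ($g{\left(p \right)} = p + \frac{2 p}{2 p} = p + 2 p \frac{1}{2 p} = p + 1 = 1 + p$)
$Z{\left(0,4 \right)} 108 + g{\left(-10 \right)} = \frac{9 \left(12 + 4\right)}{-75 + 0 - 24} \cdot 108 + \left(1 - 10\right) = 9 \frac{1}{-75 + 0 - 24} \cdot 16 \cdot 108 - 9 = 9 \frac{1}{-99} \cdot 16 \cdot 108 - 9 = 9 \left(- \frac{1}{99}\right) 16 \cdot 108 - 9 = \left(- \frac{16}{11}\right) 108 - 9 = - \frac{1728}{11} - 9 = - \frac{1827}{11}$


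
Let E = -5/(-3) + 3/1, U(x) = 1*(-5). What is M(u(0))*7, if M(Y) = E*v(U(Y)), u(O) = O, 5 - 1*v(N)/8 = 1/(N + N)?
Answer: 6664/5 ≈ 1332.8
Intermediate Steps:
U(x) = -5
v(N) = 40 - 4/N (v(N) = 40 - 8/(N + N) = 40 - 8*1/(2*N) = 40 - 4/N)
E = 14/3 (E = -5*(-⅓) + 3*1 = 5/3 + 3 = 14/3 ≈ 4.6667)
M(Y) = 952/5 (M(Y) = 14*(40 - 4/(-5))/3 = 14*(40 - 4*(-⅕))/3 = 14*(40 + ⅘)/3 = (14/3)*(204/5) = 952/5)
M(u(0))*7 = (952/5)*7 = 6664/5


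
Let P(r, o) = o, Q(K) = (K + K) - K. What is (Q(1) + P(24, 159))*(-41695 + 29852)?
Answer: -1894880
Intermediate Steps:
Q(K) = K (Q(K) = 2*K - K = K)
(Q(1) + P(24, 159))*(-41695 + 29852) = (1 + 159)*(-41695 + 29852) = 160*(-11843) = -1894880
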